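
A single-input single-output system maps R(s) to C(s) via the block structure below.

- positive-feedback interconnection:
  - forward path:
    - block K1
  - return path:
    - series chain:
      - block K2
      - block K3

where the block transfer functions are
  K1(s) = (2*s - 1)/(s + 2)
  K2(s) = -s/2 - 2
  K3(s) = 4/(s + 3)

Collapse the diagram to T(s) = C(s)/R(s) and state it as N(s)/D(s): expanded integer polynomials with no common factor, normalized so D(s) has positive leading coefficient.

Reducing step by step:

Step 1: cascade K2, K3 gives (-2*s - 8)/(s + 3)
Step 2: reduce the feedback loop with forward K1 and return (K2*K3) - this is the overall T(s), already in the required normalized form

Answer: (2*s^2 + 5*s - 3)/(5*s^2 + 19*s - 2)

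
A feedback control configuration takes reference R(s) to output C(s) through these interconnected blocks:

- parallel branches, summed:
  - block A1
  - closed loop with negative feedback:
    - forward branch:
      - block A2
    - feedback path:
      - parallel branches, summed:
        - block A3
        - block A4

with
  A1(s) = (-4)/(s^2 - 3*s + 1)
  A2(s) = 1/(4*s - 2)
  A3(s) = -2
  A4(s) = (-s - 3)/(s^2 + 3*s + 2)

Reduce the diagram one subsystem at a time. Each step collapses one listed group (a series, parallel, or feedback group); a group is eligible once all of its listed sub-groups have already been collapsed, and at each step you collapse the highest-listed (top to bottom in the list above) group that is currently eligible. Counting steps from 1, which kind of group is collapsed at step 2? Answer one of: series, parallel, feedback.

Reducing step by step:

[1] combine A3, A4 in parallel
[2] feedback reduction of A2, (A3+A4)
[3] combine A1, [A2/(1+A2*(A3+A4))] in parallel
At step 2 the group reduced is feedback.

Answer: feedback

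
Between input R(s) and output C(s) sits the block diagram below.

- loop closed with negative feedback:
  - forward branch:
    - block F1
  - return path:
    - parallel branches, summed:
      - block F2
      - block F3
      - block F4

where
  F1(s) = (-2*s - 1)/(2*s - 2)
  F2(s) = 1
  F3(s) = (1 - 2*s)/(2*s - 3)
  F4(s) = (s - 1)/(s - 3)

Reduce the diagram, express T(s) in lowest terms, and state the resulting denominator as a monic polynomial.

(1) reduce the parallel group F2, F3, F4: (2*s^2 - 7*s + 9)/(2*s^2 - 9*s + 9)
(2) feedback reduction of F1, (F2+F3+F4): (4*s^3 - 16*s^2 + 9*s + 9)/(10*s^2 - 25*s + 27)
Step 2 gives the fully reduced T(s), with no common factor left to cancel. The denominator's leading coefficient is 10, so divide each of its coefficients by 10 to get the monic form.

Therefore the answer is s^2 - 5*s/2 + 27/10.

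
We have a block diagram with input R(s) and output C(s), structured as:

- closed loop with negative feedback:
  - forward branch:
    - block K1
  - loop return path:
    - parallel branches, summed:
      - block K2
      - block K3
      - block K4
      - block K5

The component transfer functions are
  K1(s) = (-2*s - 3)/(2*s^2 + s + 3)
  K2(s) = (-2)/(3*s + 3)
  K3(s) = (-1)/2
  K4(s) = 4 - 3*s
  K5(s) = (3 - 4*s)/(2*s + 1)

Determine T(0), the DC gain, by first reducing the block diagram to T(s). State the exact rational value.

1. sum the parallel branches K2, K3, K4, K5 gives (-36*s^3 - 36*s^2 + 31*s + 35)/(12*s^2 + 18*s + 6)
2. reduce the feedback loop with forward K1 and return (K2+K3+K4+K5) gives (-24*s^3 - 72*s^2 - 66*s - 18)/(96*s^4 + 228*s^3 + 112*s^2 - 103*s - 87)
The step-2 result is T(s). Setting s = 0: T(0) = -18/(-87) = 6/29.

Therefore the answer is 6/29.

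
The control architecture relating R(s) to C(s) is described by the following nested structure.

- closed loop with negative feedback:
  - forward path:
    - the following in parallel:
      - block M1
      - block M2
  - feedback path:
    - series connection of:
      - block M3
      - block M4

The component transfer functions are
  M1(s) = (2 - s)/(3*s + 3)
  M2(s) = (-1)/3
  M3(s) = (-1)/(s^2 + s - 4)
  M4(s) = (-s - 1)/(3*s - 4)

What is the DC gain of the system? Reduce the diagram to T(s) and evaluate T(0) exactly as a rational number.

The answer is 16/49.

Reasoning:
(1) combine M1, M2 in parallel: (1 - 2*s)/(3*s + 3)
(2) series reduction of M3, M4: (s + 1)/(3*s^3 - s^2 - 16*s + 16)
(3) feedback reduction of (M1+M2), (M3*M4): (-6*s^4 + 5*s^3 + 31*s^2 - 48*s + 16)/(9*s^4 + 6*s^3 - 53*s^2 - s + 49)
That last expression is T(s); at s = 0 only the constant terms survive, so T(0) = 16/49.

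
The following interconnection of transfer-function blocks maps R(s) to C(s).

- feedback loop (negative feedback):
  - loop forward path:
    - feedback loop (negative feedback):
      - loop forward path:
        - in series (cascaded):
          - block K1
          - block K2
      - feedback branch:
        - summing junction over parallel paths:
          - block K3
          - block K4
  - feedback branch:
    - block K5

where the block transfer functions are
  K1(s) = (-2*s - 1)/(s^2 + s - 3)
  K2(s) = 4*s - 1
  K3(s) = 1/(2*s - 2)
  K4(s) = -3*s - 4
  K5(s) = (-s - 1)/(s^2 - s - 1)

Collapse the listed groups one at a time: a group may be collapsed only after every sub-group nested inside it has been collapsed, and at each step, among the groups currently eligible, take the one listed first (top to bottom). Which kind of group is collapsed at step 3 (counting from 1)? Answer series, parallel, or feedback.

The answer is feedback.

Reasoning:
1. reduce the series chain K1, K2
2. combine K3, K4 in parallel
3. reduce the feedback loop with forward (K1*K2) and return (K3+K4)
4. apply the feedback formula to [(K1*K2)/(1+(K1*K2)*(K3+K4))], K5
Step 3: feedback.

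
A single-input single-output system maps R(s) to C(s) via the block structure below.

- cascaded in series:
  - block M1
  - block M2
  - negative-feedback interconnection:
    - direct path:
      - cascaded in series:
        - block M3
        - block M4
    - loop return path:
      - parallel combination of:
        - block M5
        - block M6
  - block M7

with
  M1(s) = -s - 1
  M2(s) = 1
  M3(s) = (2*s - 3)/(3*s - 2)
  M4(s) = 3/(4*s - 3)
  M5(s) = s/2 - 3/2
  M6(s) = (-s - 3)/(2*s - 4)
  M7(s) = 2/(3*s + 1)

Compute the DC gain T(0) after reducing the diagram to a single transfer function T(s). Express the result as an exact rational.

Step 1 - cascade M3, M4 gives (6*s - 9)/(12*s^2 - 17*s + 6)
Step 2 - combine M5, M6 in parallel gives (s^2 - 6*s + 3)/(2*s - 4)
Step 3 - close the feedback loop around (M3*M4), (M5+M6) gives (12*s^2 - 42*s + 36)/(30*s^3 - 127*s^2 + 152*s - 51)
Step 4 - multiply M1, M2, [(M3*M4)/(1+(M3*M4)*(M5+M6))], M7 (series) gives (-24*s^3 + 60*s^2 + 12*s - 72)/(90*s^4 - 351*s^3 + 329*s^2 - s - 51)
That last expression is T(s); at s = 0 only the constant terms survive, so T(0) = -72/(-51) = 24/17.

Final answer: 24/17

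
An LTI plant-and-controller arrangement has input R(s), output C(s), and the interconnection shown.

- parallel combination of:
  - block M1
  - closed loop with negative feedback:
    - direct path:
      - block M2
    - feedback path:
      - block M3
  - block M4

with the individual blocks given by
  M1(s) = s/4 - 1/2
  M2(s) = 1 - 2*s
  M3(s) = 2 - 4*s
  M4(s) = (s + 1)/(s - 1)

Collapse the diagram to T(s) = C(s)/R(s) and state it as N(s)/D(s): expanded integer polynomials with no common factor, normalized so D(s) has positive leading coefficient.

(1) reduce the feedback loop with forward M2 and return M3: (1 - 2*s)/(8*s^2 - 8*s + 3)
(2) reduce the parallel group M1, [M2/(1+M2*M3)], M4, which is the overall transfer function T(s) = C(s)/R(s) in lowest terms

Answer: (8*s^4 + 35*s^2 - 33*s + 14)/(32*s^3 - 64*s^2 + 44*s - 12)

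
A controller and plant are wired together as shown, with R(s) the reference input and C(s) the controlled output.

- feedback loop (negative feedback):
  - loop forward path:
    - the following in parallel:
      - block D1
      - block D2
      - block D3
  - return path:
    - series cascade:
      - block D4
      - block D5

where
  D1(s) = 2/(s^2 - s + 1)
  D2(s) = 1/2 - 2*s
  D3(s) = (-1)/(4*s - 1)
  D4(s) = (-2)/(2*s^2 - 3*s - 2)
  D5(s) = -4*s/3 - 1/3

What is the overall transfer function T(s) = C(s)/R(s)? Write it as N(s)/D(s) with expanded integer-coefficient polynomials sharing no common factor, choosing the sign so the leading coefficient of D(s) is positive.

Answer: (96*s^6 - 288*s^5 + 282*s^4 - 261*s^3 + 123*s^2 + 99*s - 42)/(80*s^5 - 28*s^4 + 66*s^3 - 120*s^2 + 44*s + 2)

Working:
(1) add D1, D2, D3 (parallel) = (-16*s^4 + 24*s^3 - 27*s^2 + 27*s - 7)/(8*s^3 - 10*s^2 + 10*s - 2)
(2) series reduction of D4, D5 = (8*s + 2)/(6*s^2 - 9*s - 6)
(3) feedback reduction of (D1+D2+D3), (D4*D5) - this is the overall T(s), already in the required normalized form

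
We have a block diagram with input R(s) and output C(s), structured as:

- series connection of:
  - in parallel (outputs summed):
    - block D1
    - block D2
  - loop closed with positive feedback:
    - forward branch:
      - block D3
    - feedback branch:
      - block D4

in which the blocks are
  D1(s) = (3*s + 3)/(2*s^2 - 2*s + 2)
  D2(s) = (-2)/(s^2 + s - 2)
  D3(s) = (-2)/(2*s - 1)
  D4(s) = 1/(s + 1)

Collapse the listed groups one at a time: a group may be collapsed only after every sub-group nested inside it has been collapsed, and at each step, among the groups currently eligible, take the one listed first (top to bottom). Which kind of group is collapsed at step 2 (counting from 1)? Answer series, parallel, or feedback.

Step 1 - combine D1, D2 in parallel
Step 2 - reduce the feedback loop with forward D3 and return D4
Step 3 - combine (D1+D2), [D3/(1-D3*D4)] in series
Step 2: feedback.

Final answer: feedback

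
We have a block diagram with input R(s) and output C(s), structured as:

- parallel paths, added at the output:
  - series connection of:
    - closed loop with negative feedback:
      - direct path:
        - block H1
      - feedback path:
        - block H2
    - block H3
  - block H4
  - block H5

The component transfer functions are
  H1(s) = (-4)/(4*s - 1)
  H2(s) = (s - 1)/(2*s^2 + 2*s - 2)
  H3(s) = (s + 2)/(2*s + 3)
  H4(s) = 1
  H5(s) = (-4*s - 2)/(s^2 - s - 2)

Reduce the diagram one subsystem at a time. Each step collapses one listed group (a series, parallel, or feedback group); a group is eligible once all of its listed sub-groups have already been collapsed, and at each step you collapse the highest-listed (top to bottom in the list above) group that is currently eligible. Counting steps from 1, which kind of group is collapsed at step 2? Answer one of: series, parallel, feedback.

Step 1 - reduce the feedback loop with forward H1 and return H2
Step 2 - reduce the series chain [H1/(1+H1*H2)], H3
Step 3 - sum the parallel branches ([H1/(1+H1*H2)]*H3), H4, H5
Step 2 collapses a series group.

Therefore the answer is series.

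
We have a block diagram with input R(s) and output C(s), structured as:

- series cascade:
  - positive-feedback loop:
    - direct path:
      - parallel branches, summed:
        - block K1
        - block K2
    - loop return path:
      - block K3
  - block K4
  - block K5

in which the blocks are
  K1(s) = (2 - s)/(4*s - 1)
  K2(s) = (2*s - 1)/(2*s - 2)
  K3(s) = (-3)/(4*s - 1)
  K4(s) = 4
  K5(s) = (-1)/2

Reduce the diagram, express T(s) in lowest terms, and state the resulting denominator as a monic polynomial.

Step 1. add K1, K2 (parallel); result (6*s^2 - 3)/(8*s^2 - 10*s + 2)
Step 2. collapse the loop ((K1+K2) forward, K3 return); result (24*s^3 - 6*s^2 - 12*s + 3)/(32*s^3 - 30*s^2 + 18*s - 11)
Step 3. series reduction of [(K1+K2)/(1-(K1+K2)*K3)], K4, K5; result (-48*s^3 + 12*s^2 + 24*s - 6)/(32*s^3 - 30*s^2 + 18*s - 11)
The result of step 3 is T(s) in lowest terms. Its denominator has leading coefficient 32; dividing the denominator through by 32 makes it monic.

Answer: s^3 - 15*s^2/16 + 9*s/16 - 11/32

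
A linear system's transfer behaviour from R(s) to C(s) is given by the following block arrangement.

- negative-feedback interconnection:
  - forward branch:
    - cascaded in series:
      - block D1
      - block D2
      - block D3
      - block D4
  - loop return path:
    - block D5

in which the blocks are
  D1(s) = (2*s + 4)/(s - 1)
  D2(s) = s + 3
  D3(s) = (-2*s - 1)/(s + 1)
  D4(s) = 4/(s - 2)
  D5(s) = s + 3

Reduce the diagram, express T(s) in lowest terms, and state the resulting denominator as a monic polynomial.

(1) series reduction of D1, D2, D3, D4 gives (-16*s^3 - 88*s^2 - 136*s - 48)/(s^3 - 2*s^2 - s + 2)
(2) reduce the feedback loop with forward (D1*D2*D3*D4) and return D5 gives (16*s^3 + 88*s^2 + 136*s + 48)/(16*s^4 + 135*s^3 + 402*s^2 + 457*s + 142)
No further cancellation is possible in the step-2 result, so that is T(s). Its denominator becomes monic after dividing by the leading coefficient 16.

Therefore the answer is s^4 + 135*s^3/16 + 201*s^2/8 + 457*s/16 + 71/8.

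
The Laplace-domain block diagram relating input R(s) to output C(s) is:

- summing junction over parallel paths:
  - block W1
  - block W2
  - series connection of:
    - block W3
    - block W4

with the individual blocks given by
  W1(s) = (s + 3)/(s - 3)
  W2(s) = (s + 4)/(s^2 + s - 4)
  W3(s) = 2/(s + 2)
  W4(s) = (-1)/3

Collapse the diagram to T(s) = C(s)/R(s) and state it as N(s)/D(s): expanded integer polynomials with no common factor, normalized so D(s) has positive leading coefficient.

[1] multiply W3, W4 (series); result (-2)/(3*s + 6)
[2] add W1, W2, (W3*W4) (parallel): this yields T(s), and no further normalization is needed

Answer: (3*s^4 + 19*s^3 + 34*s^2 - 58*s - 168)/(3*s^4 - 33*s^2 - 6*s + 72)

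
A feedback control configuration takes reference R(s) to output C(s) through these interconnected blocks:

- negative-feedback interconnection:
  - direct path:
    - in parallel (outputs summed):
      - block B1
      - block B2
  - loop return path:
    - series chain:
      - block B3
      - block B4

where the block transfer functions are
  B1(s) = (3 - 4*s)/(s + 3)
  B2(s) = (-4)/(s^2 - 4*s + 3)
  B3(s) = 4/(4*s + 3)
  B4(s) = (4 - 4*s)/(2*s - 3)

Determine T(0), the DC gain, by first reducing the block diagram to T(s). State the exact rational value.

Answer: -9/43

Working:
Step 1 - parallel reduction of B1, B2: (-4*s^3 + 19*s^2 - 28*s - 3)/(s^3 - s^2 - 9*s + 9)
Step 2 - reduce the series chain B3, B4: (16 - 16*s)/(8*s^2 - 6*s - 9)
Step 3 - feedback reduction of (B1+B2), (B3*B4): (-32*s^5 + 176*s^4 - 302*s^3 - 27*s^2 + 270*s + 27)/(8*s^5 + 50*s^4 - 443*s^3 + 887*s^2 - 373*s - 129)
The step-3 result is T(s). Setting s = 0: T(0) = 27/(-129) = -9/43.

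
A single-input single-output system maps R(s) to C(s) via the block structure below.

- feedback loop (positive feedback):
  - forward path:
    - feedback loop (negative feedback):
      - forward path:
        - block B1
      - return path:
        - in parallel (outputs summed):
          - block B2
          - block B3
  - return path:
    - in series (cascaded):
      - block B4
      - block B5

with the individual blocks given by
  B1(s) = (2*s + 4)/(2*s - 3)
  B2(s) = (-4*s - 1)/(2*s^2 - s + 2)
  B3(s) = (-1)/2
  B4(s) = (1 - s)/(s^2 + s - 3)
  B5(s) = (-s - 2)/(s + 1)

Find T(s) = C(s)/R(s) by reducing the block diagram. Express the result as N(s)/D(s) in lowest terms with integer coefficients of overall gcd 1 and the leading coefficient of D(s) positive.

Reducing step by step:

(1) sum the parallel branches B2, B3; result (-2*s^2 - 7*s - 4)/(4*s^2 - 2*s + 4)
(2) feedback reduction of B1, (B2+B3); result (4*s^3 + 6*s^2 + 8)/(2*s^3 - 19*s^2 - 11*s - 14)
(3) combine B4, B5 in series; result (s^2 + s - 2)/(s^3 + 2*s^2 - 2*s - 3)
(4) collapse the loop ([B1/(1+B1*(B2+B3))] forward, (B4*B5) return); the result is T(s) itself (integer coefficients, no common factor, positive leading denominator coefficient)

Answer: (4*s^6 + 14*s^5 + 4*s^4 - 16*s^3 - 2*s^2 - 16*s - 24)/(2*s^6 - 19*s^5 - 63*s^4 - 2*s^3 + 55*s^2 + 53*s + 58)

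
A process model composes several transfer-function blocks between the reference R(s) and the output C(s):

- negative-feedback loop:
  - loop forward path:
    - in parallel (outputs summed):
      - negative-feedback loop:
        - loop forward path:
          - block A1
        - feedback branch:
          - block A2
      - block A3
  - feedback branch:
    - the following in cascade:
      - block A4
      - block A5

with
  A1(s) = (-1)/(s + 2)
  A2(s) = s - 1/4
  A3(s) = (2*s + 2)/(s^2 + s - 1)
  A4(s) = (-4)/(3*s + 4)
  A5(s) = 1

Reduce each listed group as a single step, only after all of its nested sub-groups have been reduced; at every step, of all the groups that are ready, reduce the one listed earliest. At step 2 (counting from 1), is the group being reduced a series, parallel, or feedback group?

The answer is parallel.

Reasoning:
Step 1. apply the feedback formula to A1, A2
Step 2. combine [A1/(1+A1*A2)], A3 in parallel
Step 3. combine A4, A5 in series
Step 4. apply the feedback formula to ([A1/(1+A1*A2)]+A3), (A4*A5)
The group at step 2 is a parallel group.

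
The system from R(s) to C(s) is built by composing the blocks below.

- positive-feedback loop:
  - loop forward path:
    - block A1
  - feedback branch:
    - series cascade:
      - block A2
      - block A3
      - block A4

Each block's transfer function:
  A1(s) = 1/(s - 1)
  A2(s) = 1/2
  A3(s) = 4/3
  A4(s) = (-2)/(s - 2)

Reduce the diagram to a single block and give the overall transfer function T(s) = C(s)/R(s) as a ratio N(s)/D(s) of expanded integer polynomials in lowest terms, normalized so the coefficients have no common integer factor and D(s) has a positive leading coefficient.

1. cascade A2, A3, A4; result (-4)/(3*s - 6)
2. feedback reduction of A1, (A2*A3*A4), giving the overall T(s)

Hence the answer: (3*s - 6)/(3*s^2 - 9*s + 10)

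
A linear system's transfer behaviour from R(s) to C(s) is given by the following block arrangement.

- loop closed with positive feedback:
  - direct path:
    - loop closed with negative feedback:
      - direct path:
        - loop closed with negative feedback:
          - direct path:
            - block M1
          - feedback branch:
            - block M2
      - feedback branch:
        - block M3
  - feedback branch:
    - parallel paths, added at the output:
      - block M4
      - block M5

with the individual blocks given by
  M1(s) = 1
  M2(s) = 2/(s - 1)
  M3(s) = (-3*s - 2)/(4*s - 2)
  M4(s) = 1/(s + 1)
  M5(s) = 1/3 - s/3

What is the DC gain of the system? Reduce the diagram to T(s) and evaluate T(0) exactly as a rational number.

Reducing step by step:

Step 1: collapse the loop (M1 forward, M2 return) -> (s - 1)/(s + 1)
Step 2: feedback reduction of [M1/(1+M1*M2)], M3 -> (4*s^2 - 6*s + 2)/(s^2 + 3*s)
Step 3: add M4, M5 (parallel) -> (4 - s^2)/(3*s + 3)
Step 4: feedback reduction of [[M1/(1+M1*M2)]/(1+[M1/(1+M1*M2)]*M3)], (M4+M5) -> (12*s^3 - 6*s^2 - 12*s + 6)/(4*s^4 - 3*s^3 - 2*s^2 + 33*s - 8)
That last expression is T(s); at s = 0 only the constant terms survive, so T(0) = 6/(-8) = -3/4.

Answer: -3/4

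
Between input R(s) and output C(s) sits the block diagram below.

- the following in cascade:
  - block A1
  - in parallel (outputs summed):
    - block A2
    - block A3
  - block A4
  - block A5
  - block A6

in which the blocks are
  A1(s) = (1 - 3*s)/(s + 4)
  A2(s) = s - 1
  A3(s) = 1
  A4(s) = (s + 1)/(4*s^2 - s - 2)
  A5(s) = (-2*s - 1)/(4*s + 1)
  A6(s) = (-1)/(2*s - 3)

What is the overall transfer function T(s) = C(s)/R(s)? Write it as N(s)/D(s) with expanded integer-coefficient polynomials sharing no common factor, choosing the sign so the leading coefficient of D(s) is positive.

Step 1. add A2, A3 (parallel) = s
Step 2. combine A1, (A2+A3), A4, A5, A6 in series, giving the overall T(s)

Final answer: (-6*s^4 - 7*s^3 + s)/(32*s^5 + 80*s^4 - 210*s^3 - 49*s^2 + 98*s + 24)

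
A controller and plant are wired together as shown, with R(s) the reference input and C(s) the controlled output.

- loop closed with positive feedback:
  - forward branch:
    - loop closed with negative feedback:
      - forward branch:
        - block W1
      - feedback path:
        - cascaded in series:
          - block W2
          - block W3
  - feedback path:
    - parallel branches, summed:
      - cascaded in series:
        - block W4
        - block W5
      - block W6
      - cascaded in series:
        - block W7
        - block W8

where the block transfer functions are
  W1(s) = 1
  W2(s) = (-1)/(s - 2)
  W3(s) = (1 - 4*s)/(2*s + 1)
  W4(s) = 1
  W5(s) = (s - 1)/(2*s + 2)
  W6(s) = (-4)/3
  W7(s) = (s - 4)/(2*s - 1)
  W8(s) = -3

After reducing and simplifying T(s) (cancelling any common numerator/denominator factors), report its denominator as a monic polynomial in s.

Reducing step by step:

Step 1: series reduction of W2, W3 -> (4*s - 1)/(2*s^2 - 3*s - 2)
Step 2: reduce the feedback loop with forward W1 and return (W2*W3) -> (2*s^2 - 3*s - 2)/(2*s^2 + s - 3)
Step 3: reduce the series chain W4, W5 -> (s - 1)/(2*s + 2)
Step 4: combine W7, W8 in series -> (12 - 3*s)/(2*s - 1)
Step 5: add (W4*W5), W6, (W7*W8) (parallel) -> (-28*s^2 + 37*s + 83)/(12*s^2 + 6*s - 6)
Step 6: apply the feedback formula to [W1/(1+W1*(W2*W3))], ((W4*W5)+W6+(W7*W8)) -> (24*s^4 - 24*s^3 - 54*s^2 + 6*s + 12)/(80*s^4 - 134*s^3 - 153*s^2 + 299*s + 184)
No further cancellation is possible in the step-6 result, so that is T(s). Its denominator becomes monic after dividing by the leading coefficient 80.

Answer: s^4 - 67*s^3/40 - 153*s^2/80 + 299*s/80 + 23/10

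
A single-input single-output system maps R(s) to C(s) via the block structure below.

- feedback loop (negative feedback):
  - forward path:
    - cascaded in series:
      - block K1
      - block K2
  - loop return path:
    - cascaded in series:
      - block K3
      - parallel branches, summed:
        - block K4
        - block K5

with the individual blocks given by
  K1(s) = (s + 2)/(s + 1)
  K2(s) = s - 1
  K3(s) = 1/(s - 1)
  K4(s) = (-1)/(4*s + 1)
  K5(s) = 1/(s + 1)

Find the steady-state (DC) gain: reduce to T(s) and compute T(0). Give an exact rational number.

Step 1: reduce the series chain K1, K2 -> (s^2 + s - 2)/(s + 1)
Step 2: sum the parallel branches K4, K5 -> (3*s)/(4*s^2 + 5*s + 1)
Step 3: combine K3, (K4+K5) in series -> (3*s)/(4*s^3 + s^2 - 4*s - 1)
Step 4: reduce the feedback loop with forward (K1*K2) and return (K3*(K4+K5)) -> (4*s^4 + 9*s^3 - 2*s^2 - 9*s - 2)/(4*s^3 + 12*s^2 + 12*s + 1)
DC gain: substitute s = 0 into T(s) from step 4: T(0) = -2/1 = -2.

Therefore the answer is -2.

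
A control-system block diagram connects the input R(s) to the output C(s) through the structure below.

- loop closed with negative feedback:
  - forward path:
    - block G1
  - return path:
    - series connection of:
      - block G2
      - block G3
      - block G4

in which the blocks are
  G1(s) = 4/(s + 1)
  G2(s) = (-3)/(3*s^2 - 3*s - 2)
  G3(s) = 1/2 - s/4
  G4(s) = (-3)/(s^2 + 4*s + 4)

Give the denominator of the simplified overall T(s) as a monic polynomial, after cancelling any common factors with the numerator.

Step 1 - multiply G2, G3, G4 (series) = (18 - 9*s)/(12*s^4 + 36*s^3 - 8*s^2 - 80*s - 32)
Step 2 - apply the feedback formula to G1, (G2*G3*G4) = (12*s^4 + 36*s^3 - 8*s^2 - 80*s - 32)/(3*s^5 + 12*s^4 + 7*s^3 - 22*s^2 - 37*s + 10)
The result of step 2 is T(s) in lowest terms. Its denominator has leading coefficient 3; dividing the denominator through by 3 makes it monic.

Therefore the answer is s^5 + 4*s^4 + 7*s^3/3 - 22*s^2/3 - 37*s/3 + 10/3.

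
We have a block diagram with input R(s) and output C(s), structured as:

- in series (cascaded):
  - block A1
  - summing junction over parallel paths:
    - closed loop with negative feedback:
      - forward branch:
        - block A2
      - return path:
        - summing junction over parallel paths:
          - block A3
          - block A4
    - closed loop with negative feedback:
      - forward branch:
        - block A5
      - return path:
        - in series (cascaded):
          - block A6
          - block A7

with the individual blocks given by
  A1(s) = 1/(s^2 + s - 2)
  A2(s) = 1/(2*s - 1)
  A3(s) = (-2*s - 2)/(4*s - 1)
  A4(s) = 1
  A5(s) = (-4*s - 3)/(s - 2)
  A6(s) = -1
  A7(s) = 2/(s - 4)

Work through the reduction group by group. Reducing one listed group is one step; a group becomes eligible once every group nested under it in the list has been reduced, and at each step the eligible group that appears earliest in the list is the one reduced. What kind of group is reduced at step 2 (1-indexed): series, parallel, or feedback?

[1] add A3, A4 (parallel)
[2] reduce the feedback loop with forward A2 and return (A3+A4)
[3] multiply A6, A7 (series)
[4] apply the feedback formula to A5, (A6*A7)
[5] combine [A2/(1+A2*(A3+A4))], [A5/(1+A5*(A6*A7))] in parallel
[6] cascade A1, ([A2/(1+A2*(A3+A4))]+[A5/(1+A5*(A6*A7))])
Step 2 collapses a feedback group.

Hence the answer: feedback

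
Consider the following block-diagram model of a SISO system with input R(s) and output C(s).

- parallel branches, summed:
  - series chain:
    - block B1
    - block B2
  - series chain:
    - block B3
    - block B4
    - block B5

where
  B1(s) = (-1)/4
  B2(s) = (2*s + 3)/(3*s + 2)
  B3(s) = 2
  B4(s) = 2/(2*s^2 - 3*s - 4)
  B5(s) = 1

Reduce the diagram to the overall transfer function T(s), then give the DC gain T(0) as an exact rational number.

(1) series reduction of B1, B2, giving (-2*s - 3)/(12*s + 8)
(2) combine B3, B4, B5 in series, giving 4/(2*s^2 - 3*s - 4)
(3) sum the parallel branches (B1*B2), (B3*B4*B5), giving (-4*s^3 + 65*s + 44)/(24*s^3 - 20*s^2 - 72*s - 32)
Step 3 gives the overall T(s). Then T(0) = 44/(-32) = -11/8.

Final answer: -11/8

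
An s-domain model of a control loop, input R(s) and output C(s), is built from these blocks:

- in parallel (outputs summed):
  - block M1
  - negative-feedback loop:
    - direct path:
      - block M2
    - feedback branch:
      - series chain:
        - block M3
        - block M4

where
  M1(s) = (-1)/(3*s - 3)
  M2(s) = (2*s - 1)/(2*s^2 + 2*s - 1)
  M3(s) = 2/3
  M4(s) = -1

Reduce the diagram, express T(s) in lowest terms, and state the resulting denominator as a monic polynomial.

[1] series reduction of M3, M4 = (-2)/3
[2] apply the feedback formula to M2, (M3*M4) = (6*s - 3)/(6*s^2 + 2*s - 1)
[3] reduce the parallel group M1, [M2/(1+M2*(M3*M4))] = (12*s^2 - 29*s + 10)/(18*s^3 - 12*s^2 - 9*s + 3)
That last expression is T(s), already simplified. Scaling its denominator by 1/18 (the reciprocal of the leading coefficient) yields the monic denominator.

Answer: s^3 - 2*s^2/3 - s/2 + 1/6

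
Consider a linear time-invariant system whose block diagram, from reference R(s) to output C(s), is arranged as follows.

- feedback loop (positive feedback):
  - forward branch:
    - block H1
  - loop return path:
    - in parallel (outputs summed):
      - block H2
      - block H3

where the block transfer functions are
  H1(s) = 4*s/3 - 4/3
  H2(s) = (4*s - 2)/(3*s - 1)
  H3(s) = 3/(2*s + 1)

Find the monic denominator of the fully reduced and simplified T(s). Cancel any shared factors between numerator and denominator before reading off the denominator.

Reducing step by step:

Step 1 - combine H2, H3 in parallel = (8*s^2 + 9*s - 5)/(6*s^2 + s - 1)
Step 2 - collapse the loop (H1 forward, (H2+H3) return) = (-24*s^3 + 20*s^2 + 8*s - 4)/(32*s^3 - 14*s^2 - 59*s + 23)
T(s) is the step-2 result (common factors already cancelled). Leading coefficient of the denominator: 32. Divide through by 32 for the monic polynomial.

Answer: s^3 - 7*s^2/16 - 59*s/32 + 23/32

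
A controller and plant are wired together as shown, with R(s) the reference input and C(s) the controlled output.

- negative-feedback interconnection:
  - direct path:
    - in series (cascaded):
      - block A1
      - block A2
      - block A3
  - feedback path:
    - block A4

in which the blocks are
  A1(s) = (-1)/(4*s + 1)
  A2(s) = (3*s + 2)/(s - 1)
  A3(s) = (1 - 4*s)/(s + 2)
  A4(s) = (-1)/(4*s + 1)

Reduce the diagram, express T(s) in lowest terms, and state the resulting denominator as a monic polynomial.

The answer is s^4 + 3*s^3/2 - 35*s^2/16 - 5*s/4.

Reasoning:
[1] reduce the series chain A1, A2, A3, giving (12*s^2 + 5*s - 2)/(4*s^3 + 5*s^2 - 7*s - 2)
[2] close the feedback loop around (A1*A2*A3), A4, giving (48*s^3 + 32*s^2 - 3*s - 2)/(16*s^4 + 24*s^3 - 35*s^2 - 20*s)
T(s) is the step-2 result (common factors already cancelled). Leading coefficient of the denominator: 16. Divide through by 16 for the monic polynomial.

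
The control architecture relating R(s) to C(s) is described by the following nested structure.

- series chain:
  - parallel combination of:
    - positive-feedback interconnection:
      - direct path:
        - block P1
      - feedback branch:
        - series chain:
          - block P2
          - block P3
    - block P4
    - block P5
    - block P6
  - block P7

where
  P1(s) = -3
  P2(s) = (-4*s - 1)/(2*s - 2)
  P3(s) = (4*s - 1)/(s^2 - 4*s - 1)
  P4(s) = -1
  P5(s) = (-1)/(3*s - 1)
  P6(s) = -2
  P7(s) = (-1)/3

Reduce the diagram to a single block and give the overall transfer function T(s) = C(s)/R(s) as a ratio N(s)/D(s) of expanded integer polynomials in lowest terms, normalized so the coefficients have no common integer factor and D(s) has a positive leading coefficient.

Step 1: reduce the series chain P2, P3 = (1 - 16*s^2)/(2*s^3 - 10*s^2 + 6*s + 2)
Step 2: close the feedback loop around P1, (P2*P3) = (-6*s^3 + 30*s^2 - 18*s - 6)/(2*s^3 - 58*s^2 + 6*s + 5)
Step 3: add [P1/(1-P1*(P2*P3))], P4, P5, P6 (parallel) = (-36*s^4 + 622*s^3 - 254*s^2 - 33*s + 16)/(6*s^4 - 176*s^3 + 76*s^2 + 9*s - 5)
Step 4: reduce the series chain ([P1/(1-P1*(P2*P3))]+P4+P5+P6), P7 - this is the overall T(s), already in the required normalized form

Therefore the answer is (36*s^4 - 622*s^3 + 254*s^2 + 33*s - 16)/(18*s^4 - 528*s^3 + 228*s^2 + 27*s - 15).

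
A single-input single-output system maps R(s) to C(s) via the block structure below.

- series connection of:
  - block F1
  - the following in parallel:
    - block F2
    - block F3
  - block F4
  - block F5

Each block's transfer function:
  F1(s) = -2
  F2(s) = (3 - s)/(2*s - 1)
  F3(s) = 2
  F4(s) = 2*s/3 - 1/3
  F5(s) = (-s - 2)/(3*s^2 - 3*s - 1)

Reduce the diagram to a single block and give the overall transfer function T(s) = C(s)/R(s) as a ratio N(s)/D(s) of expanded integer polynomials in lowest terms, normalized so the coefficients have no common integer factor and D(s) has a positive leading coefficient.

Step 1. combine F2, F3 in parallel: (3*s + 1)/(2*s - 1)
Step 2. series reduction of F1, (F2+F3), F4, F5 - this is the overall T(s), already in the required normalized form

Final answer: (6*s^2 + 14*s + 4)/(9*s^2 - 9*s - 3)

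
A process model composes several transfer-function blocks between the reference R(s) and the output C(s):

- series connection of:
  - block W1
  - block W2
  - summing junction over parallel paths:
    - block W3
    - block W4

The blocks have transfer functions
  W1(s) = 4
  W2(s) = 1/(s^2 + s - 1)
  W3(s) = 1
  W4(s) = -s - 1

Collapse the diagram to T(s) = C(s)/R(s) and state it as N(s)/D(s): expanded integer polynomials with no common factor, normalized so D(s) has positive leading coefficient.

Reducing step by step:

Step 1: combine W3, W4 in parallel; result -s
Step 2: reduce the series chain W1, W2, (W3+W4) - this is the overall T(s), already in the required normalized form

Answer: (-4*s)/(s^2 + s - 1)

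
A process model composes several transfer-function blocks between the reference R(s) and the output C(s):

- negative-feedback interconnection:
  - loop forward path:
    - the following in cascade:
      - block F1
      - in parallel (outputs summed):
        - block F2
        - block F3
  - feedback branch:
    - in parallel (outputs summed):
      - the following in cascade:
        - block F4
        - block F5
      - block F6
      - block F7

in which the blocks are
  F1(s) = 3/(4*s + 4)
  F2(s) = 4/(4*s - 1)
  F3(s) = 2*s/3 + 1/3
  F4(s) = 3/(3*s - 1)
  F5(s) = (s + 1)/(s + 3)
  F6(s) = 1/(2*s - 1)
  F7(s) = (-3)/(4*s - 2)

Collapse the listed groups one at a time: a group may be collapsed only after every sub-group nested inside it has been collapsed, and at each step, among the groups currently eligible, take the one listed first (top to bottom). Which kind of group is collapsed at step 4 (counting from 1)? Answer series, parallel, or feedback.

Step 1: sum the parallel branches F2, F3
Step 2: reduce the series chain F1, (F2+F3)
Step 3: cascade F4, F5
Step 4: combine (F4*F5), F6, F7 in parallel
Step 5: apply the feedback formula to (F1*(F2+F3)), ((F4*F5)+F6+F7)
At step 4 the group reduced is parallel.

Hence the answer: parallel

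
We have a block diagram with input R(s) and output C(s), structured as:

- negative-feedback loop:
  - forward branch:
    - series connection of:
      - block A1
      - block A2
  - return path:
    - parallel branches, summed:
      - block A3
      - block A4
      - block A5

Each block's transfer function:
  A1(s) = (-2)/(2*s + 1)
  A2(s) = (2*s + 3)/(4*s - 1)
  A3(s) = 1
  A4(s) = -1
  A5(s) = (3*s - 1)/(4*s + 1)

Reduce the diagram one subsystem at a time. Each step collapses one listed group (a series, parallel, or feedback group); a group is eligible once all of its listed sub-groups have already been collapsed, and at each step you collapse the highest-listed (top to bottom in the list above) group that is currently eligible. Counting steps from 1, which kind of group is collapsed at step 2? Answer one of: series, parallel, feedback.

(1) reduce the series chain A1, A2
(2) combine A3, A4, A5 in parallel
(3) apply the feedback formula to (A1*A2), (A3+A4+A5)
At step 2 the group reduced is parallel.

Final answer: parallel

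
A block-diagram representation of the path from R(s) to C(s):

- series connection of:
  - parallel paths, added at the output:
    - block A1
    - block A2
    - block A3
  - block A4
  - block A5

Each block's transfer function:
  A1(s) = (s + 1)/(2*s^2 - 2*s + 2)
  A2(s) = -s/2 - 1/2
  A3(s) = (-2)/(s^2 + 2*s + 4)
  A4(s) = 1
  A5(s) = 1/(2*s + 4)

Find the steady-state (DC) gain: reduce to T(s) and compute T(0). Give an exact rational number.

[1] reduce the parallel group A1, A2, A3; result (-s^5 - 2*s^4 - 3*s^3 - 2*s^2 + 8*s - 4)/(2*s^4 + 2*s^3 + 6*s^2 - 4*s + 8)
[2] multiply (A1+A2+A3), A4, A5 (series); result (-s^5 - 2*s^4 - 3*s^3 - 2*s^2 + 8*s - 4)/(4*s^5 + 12*s^4 + 20*s^3 + 16*s^2 + 32)
Step 2 gives the overall T(s). Then T(0) = -4/32 = -1/8.

Final answer: -1/8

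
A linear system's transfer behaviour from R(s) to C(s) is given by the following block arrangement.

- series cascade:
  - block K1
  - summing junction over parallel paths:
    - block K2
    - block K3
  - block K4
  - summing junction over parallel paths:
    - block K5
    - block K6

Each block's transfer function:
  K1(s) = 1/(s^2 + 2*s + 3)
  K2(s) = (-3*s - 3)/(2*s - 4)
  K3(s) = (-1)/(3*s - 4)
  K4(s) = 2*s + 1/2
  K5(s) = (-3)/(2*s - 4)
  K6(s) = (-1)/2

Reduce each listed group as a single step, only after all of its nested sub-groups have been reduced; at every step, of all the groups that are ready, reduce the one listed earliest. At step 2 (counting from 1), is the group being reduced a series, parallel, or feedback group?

[1] parallel reduction of K2, K3
[2] combine K5, K6 in parallel
[3] combine K1, (K2+K3), K4, (K5+K6) in series
Step 2: parallel.

Hence the answer: parallel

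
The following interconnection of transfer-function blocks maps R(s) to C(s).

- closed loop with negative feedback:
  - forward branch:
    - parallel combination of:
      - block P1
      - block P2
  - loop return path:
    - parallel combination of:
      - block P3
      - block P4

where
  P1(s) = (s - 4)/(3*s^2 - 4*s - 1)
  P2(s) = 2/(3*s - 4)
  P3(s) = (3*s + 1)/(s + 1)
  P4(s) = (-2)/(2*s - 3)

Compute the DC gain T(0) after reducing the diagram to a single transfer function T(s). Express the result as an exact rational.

Step 1 - reduce the parallel group P1, P2 = (9*s^2 - 24*s + 14)/(9*s^3 - 24*s^2 + 13*s + 4)
Step 2 - parallel reduction of P3, P4 = (6*s^2 - 9*s - 5)/(2*s^2 - s - 3)
Step 3 - close the feedback loop around (P1+P2), (P3+P4) = (18*s^4 - 57*s^3 + 25*s^2 + 58*s - 42)/(18*s^5 - 3*s^4 - 202*s^3 + 322*s^2 - 49*s - 82)
Step 3 gives the overall T(s). Then T(0) = -42/(-82) = 21/41.

Hence the answer: 21/41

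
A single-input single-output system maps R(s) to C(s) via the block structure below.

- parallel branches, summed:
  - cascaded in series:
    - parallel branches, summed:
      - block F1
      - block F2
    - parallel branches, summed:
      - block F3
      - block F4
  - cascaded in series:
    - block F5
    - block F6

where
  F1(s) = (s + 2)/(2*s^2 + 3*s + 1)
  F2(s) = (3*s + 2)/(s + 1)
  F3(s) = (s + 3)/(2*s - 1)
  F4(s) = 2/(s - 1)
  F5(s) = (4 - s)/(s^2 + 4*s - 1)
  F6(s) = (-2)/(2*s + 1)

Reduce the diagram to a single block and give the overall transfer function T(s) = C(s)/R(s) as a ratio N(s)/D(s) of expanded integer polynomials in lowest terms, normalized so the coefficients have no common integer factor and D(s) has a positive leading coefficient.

[1] reduce the parallel group F1, F2; result (6*s^2 + 8*s + 4)/(2*s^2 + 3*s + 1)
[2] sum the parallel branches F3, F4; result (s^2 + 6*s - 5)/(2*s^2 - 3*s + 1)
[3] combine (F1+F2), (F3+F4) in series; result (6*s^4 + 44*s^3 + 22*s^2 - 16*s - 20)/(4*s^4 - 5*s^2 + 1)
[4] cascade F5, F6; result (2*s - 8)/(2*s^3 + 9*s^2 + 2*s - 1)
[5] sum the parallel branches ((F1+F2)*(F3+F4)), (F5*F6) - this is the overall T(s), already in the required normalized form

Answer: (6*s^6 + 68*s^5 + 196*s^4 + 10*s^3 - 102*s^2 - 46*s + 12)/(4*s^6 + 16*s^5 - 9*s^4 - 20*s^3 + 6*s^2 + 4*s - 1)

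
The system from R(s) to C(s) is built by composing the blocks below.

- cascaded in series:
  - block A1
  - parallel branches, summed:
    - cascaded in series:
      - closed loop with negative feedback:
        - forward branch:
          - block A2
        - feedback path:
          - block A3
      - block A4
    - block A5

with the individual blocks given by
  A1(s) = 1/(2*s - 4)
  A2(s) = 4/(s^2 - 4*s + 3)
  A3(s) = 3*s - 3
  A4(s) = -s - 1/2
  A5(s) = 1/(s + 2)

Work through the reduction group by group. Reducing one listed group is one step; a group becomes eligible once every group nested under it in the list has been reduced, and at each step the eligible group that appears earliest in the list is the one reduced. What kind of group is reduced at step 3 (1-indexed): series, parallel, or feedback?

Reducing step by step:

Step 1. close the feedback loop around A2, A3
Step 2. combine [A2/(1+A2*A3)], A4 in series
Step 3. reduce the parallel group ([A2/(1+A2*A3)]*A4), A5
Step 4. cascade A1, (([A2/(1+A2*A3)]*A4)+A5)
The group at step 3 is a parallel group.

Answer: parallel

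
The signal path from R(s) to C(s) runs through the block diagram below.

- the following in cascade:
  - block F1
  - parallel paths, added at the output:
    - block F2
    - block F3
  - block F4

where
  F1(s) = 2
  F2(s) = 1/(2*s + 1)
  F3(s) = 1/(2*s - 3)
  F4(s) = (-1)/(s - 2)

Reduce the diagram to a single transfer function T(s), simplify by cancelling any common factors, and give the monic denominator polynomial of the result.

(1) sum the parallel branches F2, F3 -> (4*s - 2)/(4*s^2 - 4*s - 3)
(2) combine F1, (F2+F3), F4 in series -> (4 - 8*s)/(4*s^3 - 12*s^2 + 5*s + 6)
That last expression is T(s), already simplified. Scaling its denominator by 1/4 (the reciprocal of the leading coefficient) yields the monic denominator.

Therefore the answer is s^3 - 3*s^2 + 5*s/4 + 3/2.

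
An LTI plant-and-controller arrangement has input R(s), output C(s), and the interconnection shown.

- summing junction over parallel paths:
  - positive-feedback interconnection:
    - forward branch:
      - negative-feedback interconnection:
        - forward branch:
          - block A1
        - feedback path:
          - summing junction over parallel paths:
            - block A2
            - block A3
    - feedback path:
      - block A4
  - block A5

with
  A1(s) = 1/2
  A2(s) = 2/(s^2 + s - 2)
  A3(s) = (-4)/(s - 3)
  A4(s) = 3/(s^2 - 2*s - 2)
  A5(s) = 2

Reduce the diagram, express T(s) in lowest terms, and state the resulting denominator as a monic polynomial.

Answer: s^5 - 6*s^4 - 3*s^3/2 + 30*s^2 + 11*s/2 - 23

Working:
Step 1 - combine A2, A3 in parallel -> (-4*s^2 - 2*s + 2)/(s^3 - 2*s^2 - 5*s + 6)
Step 2 - reduce the feedback loop with forward A1 and return (A2+A3) -> (s^3 - 2*s^2 - 5*s + 6)/(2*s^3 - 8*s^2 - 12*s + 14)
Step 3 - collapse the loop ([A1/(1+A1*(A2+A3))] forward, A4 return) -> (s^5 - 4*s^4 - 3*s^3 + 20*s^2 - 2*s - 12)/(2*s^5 - 12*s^4 - 3*s^3 + 60*s^2 + 11*s - 46)
Step 4 - parallel reduction of [[A1/(1+A1*(A2+A3))]/(1-[A1/(1+A1*(A2+A3))]*A4)], A5 -> (5*s^5 - 28*s^4 - 9*s^3 + 140*s^2 + 20*s - 104)/(2*s^5 - 12*s^4 - 3*s^3 + 60*s^2 + 11*s - 46)
Step 4 gives the fully reduced T(s), with no common factor left to cancel. The denominator's leading coefficient is 2, so divide each of its coefficients by 2 to get the monic form.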